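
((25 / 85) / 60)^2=0.00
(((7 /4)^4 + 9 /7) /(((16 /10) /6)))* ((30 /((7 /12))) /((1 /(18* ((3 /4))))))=27766.10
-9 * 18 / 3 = -54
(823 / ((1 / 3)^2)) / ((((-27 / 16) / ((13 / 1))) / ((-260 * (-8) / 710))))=-35606272 / 213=-167165.60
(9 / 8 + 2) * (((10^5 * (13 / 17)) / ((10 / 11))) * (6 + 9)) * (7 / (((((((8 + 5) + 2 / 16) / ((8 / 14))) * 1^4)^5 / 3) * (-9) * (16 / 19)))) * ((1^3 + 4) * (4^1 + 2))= -2848980992000 / 55566916839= -51.27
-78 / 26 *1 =-3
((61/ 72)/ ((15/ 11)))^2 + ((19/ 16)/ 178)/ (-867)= 11580417911/ 30000974400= 0.39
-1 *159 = -159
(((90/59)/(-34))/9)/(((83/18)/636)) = -57240/83249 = -0.69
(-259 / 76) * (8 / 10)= -259 / 95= -2.73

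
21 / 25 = 0.84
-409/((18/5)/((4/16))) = -28.40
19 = 19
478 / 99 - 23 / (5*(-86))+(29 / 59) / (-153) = 23144809 / 4744190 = 4.88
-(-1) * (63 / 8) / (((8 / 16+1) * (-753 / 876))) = -6.11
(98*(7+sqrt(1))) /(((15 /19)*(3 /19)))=283024 /45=6289.42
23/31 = 0.74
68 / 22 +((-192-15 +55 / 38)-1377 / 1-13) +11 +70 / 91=-8589483 / 5434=-1580.69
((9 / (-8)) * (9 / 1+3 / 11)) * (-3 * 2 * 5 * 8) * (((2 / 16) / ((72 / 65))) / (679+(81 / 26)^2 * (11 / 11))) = 0.41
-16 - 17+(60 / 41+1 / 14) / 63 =-1192465 / 36162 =-32.98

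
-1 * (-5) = 5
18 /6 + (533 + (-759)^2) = 576617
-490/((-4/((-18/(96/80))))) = -1837.50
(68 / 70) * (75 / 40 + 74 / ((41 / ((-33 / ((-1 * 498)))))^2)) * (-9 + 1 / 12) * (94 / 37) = -14852189608199 / 359919111720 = -41.27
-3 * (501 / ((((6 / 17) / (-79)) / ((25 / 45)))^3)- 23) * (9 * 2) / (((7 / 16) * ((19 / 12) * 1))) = 809048422053584 / 10773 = 75099640030.96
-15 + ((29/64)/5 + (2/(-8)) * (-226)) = 41.59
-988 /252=-247 /63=-3.92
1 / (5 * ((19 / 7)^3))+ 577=19788558 / 34295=577.01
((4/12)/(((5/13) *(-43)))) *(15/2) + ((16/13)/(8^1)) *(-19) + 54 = 56935/1118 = 50.93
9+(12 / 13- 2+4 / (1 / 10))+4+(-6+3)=636 / 13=48.92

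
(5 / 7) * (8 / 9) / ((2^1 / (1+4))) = 100 / 63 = 1.59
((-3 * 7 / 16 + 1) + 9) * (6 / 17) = 417 / 136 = 3.07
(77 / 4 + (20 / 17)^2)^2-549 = -164682855 / 1336336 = -123.23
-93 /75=-31 /25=-1.24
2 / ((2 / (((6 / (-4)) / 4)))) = -3 / 8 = -0.38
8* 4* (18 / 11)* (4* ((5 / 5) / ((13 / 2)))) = 4608 / 143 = 32.22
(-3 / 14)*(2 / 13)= -3 / 91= -0.03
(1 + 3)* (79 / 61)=316 / 61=5.18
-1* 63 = -63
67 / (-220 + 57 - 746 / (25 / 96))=-1675 / 75691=-0.02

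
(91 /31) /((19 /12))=1092 /589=1.85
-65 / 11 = -5.91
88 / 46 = 44 / 23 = 1.91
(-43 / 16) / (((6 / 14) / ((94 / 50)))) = -14147 / 1200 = -11.79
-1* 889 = -889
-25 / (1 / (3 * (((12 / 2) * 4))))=-1800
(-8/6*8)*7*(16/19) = -3584/57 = -62.88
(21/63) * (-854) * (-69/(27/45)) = 98210/3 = 32736.67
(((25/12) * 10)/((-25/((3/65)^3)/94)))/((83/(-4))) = 0.00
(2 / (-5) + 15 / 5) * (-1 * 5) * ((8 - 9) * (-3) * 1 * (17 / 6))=-221 / 2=-110.50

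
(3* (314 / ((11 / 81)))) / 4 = 38151 / 22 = 1734.14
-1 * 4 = -4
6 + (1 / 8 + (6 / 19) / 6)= 939 / 152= 6.18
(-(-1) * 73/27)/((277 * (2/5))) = 365/14958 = 0.02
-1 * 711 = -711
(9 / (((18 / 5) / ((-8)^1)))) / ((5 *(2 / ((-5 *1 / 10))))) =1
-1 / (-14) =1 / 14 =0.07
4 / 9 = 0.44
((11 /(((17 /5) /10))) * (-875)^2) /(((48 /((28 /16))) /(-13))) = -19159765625 /1632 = -11740052.47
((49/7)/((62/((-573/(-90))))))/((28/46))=4393/3720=1.18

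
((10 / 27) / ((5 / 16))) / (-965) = -32 / 26055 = -0.00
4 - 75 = -71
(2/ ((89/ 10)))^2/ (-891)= -400/ 7057611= -0.00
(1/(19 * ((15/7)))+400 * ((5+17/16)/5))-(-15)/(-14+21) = 971899/1995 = 487.17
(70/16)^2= 19.14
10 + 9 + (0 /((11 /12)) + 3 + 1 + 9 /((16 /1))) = 377 /16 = 23.56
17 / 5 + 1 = 22 / 5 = 4.40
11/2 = 5.50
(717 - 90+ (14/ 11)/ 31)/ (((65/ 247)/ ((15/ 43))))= 12187797/ 14663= 831.19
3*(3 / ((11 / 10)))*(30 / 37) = 2700 / 407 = 6.63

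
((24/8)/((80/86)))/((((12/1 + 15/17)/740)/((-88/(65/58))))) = -69023944/4745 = -14546.67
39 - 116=-77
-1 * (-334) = 334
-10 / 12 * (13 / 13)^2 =-5 / 6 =-0.83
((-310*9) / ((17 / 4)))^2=124545600 / 289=430953.63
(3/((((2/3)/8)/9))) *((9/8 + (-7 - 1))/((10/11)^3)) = -1185921/400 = -2964.80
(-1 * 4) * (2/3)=-8/3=-2.67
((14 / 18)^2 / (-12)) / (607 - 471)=-49 / 132192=-0.00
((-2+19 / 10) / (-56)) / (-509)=-1 / 285040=-0.00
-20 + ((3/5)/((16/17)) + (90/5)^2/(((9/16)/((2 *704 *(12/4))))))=194640371/80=2433004.64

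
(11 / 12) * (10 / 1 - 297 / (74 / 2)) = 1.81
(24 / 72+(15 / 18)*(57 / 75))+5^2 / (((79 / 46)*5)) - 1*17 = -31099 / 2370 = -13.12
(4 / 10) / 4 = 1 / 10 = 0.10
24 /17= 1.41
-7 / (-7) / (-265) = -1 / 265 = -0.00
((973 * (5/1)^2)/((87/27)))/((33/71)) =5181225/319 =16242.08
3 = 3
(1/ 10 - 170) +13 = -1569/ 10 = -156.90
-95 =-95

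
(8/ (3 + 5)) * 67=67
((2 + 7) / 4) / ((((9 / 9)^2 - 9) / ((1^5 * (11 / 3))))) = -33 / 32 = -1.03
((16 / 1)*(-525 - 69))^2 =90326016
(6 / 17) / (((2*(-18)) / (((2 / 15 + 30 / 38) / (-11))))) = 263 / 319770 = 0.00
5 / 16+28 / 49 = 99 / 112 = 0.88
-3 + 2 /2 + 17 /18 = -19 /18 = -1.06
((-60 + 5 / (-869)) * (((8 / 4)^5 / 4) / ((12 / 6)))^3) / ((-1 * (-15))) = -667456 / 2607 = -256.02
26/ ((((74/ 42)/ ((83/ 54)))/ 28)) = 211484/ 333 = 635.09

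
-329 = -329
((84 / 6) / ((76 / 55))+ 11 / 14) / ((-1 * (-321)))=484 / 14231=0.03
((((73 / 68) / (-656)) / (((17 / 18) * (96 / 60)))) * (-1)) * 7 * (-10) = -114975 / 1516672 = -0.08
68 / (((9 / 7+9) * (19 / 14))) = 833 / 171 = 4.87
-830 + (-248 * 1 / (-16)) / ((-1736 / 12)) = -23243 / 28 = -830.11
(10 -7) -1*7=-4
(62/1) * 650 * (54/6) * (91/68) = 8251425/17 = 485377.94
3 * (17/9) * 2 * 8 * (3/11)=272/11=24.73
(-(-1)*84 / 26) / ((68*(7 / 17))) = 3 / 26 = 0.12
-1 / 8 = -0.12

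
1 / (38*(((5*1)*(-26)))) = -1 / 4940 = -0.00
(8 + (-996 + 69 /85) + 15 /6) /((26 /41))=-6863277 /4420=-1552.78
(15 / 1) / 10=3 / 2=1.50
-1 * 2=-2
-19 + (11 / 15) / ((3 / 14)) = -701 / 45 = -15.58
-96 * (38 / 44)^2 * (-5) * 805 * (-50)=-1743630000 / 121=-14410165.29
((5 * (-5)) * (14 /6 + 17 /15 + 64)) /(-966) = 110 /63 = 1.75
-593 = -593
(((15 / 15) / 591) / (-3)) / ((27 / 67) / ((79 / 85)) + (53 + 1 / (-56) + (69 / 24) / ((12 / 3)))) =-1185632 / 113797482021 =-0.00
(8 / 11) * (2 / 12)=4 / 33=0.12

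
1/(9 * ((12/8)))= 2/27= 0.07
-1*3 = -3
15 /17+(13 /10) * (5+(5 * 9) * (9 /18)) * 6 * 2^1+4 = 7376 /17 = 433.88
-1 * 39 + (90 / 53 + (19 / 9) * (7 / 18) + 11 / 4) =-33.73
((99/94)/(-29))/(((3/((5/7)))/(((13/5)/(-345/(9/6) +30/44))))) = 4719/48134345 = 0.00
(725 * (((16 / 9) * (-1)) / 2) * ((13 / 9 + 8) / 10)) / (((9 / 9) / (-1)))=49300 / 81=608.64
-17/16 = -1.06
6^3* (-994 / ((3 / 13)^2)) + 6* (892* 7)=-3994200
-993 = -993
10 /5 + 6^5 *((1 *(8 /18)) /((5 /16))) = 55306 /5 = 11061.20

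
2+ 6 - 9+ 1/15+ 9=121/15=8.07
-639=-639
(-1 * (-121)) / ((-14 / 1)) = -121 / 14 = -8.64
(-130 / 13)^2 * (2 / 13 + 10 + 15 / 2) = 22950 / 13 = 1765.38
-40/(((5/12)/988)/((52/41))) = -120295.02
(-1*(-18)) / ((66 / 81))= 243 / 11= 22.09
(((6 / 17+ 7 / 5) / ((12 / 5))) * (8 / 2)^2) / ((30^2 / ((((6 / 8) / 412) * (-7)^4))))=357749 / 6303600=0.06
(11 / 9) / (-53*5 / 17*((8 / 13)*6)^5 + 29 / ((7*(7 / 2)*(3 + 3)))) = -3402157759 / 29777116577973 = -0.00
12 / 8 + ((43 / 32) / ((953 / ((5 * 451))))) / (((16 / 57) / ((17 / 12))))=34247311 / 1951744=17.55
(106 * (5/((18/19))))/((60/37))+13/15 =186763/540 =345.86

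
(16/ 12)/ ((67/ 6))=8/ 67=0.12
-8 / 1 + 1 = -7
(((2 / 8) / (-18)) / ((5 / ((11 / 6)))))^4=14641 / 21767823360000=0.00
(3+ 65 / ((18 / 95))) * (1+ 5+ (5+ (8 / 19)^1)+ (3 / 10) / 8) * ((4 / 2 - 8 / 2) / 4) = -108490493 / 54720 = -1982.65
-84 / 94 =-42 / 47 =-0.89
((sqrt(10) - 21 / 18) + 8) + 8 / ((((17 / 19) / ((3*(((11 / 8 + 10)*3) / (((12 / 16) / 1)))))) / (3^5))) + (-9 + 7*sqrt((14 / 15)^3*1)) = sqrt(10) + 98*sqrt(210) / 225 + 30250363 / 102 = 296581.66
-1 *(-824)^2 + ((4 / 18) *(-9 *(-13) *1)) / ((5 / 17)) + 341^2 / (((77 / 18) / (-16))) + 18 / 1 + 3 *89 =-38973331 / 35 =-1113523.74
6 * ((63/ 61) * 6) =2268/ 61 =37.18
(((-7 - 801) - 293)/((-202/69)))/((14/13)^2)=12838761/39592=324.28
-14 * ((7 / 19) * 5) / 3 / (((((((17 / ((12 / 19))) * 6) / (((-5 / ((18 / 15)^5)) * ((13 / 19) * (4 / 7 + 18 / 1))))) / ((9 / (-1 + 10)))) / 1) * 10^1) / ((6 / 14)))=13203125 / 226676232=0.06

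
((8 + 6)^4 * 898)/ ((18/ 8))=137990272/ 9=15332252.44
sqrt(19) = 4.36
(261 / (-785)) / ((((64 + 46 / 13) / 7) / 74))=-878787 / 344615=-2.55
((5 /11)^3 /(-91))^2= 15625 /14670296641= 0.00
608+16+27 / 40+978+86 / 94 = 3014749 / 1880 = 1603.59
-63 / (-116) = 63 / 116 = 0.54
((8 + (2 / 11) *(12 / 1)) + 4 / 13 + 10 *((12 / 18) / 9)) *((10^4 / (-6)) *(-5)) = 1084000000 / 11583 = 93585.43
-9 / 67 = -0.13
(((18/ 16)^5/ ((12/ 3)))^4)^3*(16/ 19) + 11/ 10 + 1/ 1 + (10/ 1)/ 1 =1847184266927208893891537491045313959624470998731458053434463717/ 152659114204604076176486398772410447239609284409365319353630720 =12.10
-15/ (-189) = 5/ 63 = 0.08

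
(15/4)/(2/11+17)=55/252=0.22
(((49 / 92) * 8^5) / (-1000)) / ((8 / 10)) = -12544 / 575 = -21.82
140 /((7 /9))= 180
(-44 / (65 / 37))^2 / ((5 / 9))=23853456 / 21125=1129.16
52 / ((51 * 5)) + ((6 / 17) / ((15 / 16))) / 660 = 956 / 4675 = 0.20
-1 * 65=-65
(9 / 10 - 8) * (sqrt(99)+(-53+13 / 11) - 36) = 34293 / 55 - 213 * sqrt(11) / 10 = 552.86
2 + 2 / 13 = 28 / 13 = 2.15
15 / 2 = 7.50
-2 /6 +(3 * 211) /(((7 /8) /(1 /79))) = 14639 /1659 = 8.82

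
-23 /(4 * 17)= -23 /68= -0.34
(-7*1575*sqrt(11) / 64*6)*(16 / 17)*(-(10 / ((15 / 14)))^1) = 154350*sqrt(11) / 17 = 30113.00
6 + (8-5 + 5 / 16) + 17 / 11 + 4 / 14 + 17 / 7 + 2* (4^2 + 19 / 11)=5491 / 112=49.03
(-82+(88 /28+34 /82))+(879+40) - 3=240379 /287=837.56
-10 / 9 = -1.11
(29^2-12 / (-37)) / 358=31129 / 13246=2.35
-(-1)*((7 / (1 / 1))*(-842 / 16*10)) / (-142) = 14735 / 568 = 25.94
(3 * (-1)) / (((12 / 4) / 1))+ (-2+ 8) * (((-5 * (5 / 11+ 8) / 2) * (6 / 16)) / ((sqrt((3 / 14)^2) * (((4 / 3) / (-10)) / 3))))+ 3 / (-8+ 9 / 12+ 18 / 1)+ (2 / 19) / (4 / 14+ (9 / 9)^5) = 3230678513 / 647064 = 4992.83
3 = 3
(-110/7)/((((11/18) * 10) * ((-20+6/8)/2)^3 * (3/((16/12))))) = 4096/3195731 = 0.00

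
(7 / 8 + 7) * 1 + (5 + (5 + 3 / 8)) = 73 / 4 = 18.25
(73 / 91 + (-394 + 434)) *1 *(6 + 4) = 37130 / 91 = 408.02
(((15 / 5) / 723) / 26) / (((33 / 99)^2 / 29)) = 261 / 6266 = 0.04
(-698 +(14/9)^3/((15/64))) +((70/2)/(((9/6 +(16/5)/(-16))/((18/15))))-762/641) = -59303699072/91121355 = -650.82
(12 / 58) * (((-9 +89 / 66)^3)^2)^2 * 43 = 11829461986248705563581944091796875 / 33019764690695894267904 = 358253975976.45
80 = 80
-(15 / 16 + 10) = -175 / 16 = -10.94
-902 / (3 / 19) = -17138 / 3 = -5712.67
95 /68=1.40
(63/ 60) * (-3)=-63/ 20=-3.15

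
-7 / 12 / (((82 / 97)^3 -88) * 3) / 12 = 6388711 / 34457985792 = 0.00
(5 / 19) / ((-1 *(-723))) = 5 / 13737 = 0.00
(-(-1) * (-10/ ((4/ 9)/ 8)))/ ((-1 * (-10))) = -18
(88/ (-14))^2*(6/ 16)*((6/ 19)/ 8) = 1089/ 1862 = 0.58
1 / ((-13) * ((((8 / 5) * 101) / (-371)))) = 1855 / 10504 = 0.18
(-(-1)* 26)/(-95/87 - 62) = -2262/5489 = -0.41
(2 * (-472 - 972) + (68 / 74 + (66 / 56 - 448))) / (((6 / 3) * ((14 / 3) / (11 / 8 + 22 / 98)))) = -6496829163 / 11371136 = -571.34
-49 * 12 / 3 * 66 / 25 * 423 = -5471928 / 25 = -218877.12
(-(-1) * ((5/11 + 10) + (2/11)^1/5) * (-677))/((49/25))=-1953145/539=-3623.65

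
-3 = -3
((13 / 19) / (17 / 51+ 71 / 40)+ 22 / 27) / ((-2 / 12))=-295748 / 43263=-6.84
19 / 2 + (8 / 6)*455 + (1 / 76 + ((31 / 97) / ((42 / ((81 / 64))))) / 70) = 213678197149 / 346778880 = 616.18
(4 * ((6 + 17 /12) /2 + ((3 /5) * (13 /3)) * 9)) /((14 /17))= 55301 /420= 131.67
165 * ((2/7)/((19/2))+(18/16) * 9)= 1782825/1064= 1675.59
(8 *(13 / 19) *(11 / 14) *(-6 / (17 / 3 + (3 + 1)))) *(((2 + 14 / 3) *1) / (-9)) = 22880 / 11571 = 1.98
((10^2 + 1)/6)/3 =5.61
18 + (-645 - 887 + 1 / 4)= -6055 / 4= -1513.75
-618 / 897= -206 / 299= -0.69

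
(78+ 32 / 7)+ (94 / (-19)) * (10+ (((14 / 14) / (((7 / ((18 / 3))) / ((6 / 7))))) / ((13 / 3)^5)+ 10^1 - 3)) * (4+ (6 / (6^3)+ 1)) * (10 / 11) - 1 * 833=-1134.86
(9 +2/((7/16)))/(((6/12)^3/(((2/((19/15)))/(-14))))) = -600/49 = -12.24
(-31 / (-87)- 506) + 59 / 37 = -1622534 / 3219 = -504.05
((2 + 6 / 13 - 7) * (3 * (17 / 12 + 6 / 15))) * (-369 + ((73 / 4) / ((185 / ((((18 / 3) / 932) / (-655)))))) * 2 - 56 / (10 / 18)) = 341208989489769 / 29363126000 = 11620.32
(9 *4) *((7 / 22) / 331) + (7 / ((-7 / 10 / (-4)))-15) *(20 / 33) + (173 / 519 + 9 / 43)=7387624 / 469689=15.73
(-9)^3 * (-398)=290142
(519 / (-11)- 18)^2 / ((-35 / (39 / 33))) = -6683157 / 46585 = -143.46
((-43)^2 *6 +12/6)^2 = 123121216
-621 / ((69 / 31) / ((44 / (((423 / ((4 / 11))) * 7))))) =-496 / 329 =-1.51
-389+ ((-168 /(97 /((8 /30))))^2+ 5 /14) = -1279156761 /3293150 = -388.43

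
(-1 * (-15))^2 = 225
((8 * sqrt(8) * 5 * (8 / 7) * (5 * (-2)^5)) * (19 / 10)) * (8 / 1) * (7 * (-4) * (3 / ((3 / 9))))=56033280 * sqrt(2)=79243024.52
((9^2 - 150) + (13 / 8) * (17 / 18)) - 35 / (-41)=-393275 / 5904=-66.61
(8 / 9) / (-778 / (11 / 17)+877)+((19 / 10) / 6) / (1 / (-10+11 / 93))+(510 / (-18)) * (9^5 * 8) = -267298304588279 / 19970820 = -13384443.13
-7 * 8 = -56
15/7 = 2.14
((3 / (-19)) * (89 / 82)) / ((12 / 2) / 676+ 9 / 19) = -15041 / 42353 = -0.36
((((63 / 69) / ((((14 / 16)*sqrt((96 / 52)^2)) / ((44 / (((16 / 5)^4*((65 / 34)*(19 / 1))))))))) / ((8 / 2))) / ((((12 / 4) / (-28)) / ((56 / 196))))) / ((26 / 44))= -0.01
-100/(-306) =50/153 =0.33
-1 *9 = -9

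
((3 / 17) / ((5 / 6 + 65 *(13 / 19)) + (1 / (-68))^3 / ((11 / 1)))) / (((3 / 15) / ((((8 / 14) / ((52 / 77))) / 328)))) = 239187960 / 4760876981939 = 0.00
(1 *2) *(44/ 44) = 2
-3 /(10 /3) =-9 /10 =-0.90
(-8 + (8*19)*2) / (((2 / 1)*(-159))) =-148 / 159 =-0.93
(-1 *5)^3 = -125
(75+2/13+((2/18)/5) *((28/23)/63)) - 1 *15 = 7284382/121095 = 60.15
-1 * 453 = -453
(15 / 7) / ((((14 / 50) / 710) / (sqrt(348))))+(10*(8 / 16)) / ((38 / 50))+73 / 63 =9262 / 1197+532500*sqrt(87) / 49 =101371.60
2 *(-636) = -1272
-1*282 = -282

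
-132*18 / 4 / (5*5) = -594 / 25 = -23.76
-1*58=-58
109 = 109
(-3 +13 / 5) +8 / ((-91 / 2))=-262 / 455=-0.58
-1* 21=-21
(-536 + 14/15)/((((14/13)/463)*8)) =-24154247/840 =-28755.06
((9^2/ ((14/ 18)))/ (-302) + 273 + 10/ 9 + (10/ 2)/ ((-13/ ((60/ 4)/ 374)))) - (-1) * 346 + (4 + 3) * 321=66296775235/ 23126103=2866.75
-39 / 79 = -0.49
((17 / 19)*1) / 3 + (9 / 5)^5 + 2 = 3775168 / 178125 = 21.19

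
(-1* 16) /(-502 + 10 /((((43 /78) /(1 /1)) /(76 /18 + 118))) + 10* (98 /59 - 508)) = 60888 /12742091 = 0.00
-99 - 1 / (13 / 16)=-1303 / 13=-100.23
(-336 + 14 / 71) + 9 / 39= -309733 / 923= -335.57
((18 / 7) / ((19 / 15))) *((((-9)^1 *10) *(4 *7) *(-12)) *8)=9331200 / 19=491115.79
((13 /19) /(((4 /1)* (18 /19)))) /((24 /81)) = 39 /64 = 0.61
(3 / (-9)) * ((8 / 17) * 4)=-32 / 51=-0.63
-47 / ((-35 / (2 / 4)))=47 / 70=0.67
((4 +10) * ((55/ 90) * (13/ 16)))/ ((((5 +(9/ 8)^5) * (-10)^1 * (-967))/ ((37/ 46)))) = 18962944/ 223077341205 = 0.00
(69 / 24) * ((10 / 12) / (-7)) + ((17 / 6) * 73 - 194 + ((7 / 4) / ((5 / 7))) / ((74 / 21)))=273221 / 20720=13.19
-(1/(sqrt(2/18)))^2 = -9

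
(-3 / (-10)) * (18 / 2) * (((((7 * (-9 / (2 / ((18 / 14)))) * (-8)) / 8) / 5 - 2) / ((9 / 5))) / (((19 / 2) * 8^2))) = 183 / 12160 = 0.02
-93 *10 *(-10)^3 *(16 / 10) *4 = 5952000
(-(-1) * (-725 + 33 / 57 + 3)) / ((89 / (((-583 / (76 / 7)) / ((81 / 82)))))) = 254829883 / 578322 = 440.64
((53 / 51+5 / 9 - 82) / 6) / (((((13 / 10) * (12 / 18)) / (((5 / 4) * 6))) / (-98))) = 7534975 / 663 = 11364.97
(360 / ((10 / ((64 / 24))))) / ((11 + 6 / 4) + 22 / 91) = 5824 / 773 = 7.53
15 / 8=1.88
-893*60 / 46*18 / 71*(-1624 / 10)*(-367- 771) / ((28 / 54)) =-171873623952 / 1633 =-105250229.00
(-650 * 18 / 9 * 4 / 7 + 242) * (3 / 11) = -10518 / 77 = -136.60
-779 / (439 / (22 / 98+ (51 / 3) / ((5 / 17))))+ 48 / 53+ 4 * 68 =968739528 / 5700415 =169.94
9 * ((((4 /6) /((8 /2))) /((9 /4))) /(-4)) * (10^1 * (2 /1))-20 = -70 /3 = -23.33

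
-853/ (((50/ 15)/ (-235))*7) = 120273/ 14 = 8590.93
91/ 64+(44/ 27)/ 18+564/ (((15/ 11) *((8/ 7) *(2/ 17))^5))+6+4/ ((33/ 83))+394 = 32979441599675779/ 3503554560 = 9413137.72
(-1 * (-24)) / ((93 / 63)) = 16.26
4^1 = 4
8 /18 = 4 /9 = 0.44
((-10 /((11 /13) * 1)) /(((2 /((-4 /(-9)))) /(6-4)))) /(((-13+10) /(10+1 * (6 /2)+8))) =3640 /99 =36.77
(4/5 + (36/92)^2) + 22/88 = 12729/10580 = 1.20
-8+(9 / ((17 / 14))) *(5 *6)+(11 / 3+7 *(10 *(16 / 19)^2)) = 4927879 / 18411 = 267.66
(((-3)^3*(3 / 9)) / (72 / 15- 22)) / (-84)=-15 / 2408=-0.01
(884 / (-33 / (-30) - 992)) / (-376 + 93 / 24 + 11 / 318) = 3748160 / 1563306597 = 0.00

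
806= 806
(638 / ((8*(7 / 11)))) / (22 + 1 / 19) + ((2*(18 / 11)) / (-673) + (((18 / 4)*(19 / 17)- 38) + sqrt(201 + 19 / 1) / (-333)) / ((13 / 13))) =-40297111721 / 1476483932- 2*sqrt(55) / 333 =-27.34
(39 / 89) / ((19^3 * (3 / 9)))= 117 / 610451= 0.00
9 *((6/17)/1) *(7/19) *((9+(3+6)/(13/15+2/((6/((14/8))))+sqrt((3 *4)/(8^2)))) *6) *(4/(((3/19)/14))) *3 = 769287456/6511 - 57153600 *sqrt(3)/6511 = 102948.01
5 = 5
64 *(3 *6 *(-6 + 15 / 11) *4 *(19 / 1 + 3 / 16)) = -4509216 / 11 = -409928.73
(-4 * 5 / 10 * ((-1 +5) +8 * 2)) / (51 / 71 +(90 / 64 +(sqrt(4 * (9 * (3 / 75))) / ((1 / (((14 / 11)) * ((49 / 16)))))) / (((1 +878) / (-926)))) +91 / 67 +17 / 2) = -98123590400 / 17307536867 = -5.67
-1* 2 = -2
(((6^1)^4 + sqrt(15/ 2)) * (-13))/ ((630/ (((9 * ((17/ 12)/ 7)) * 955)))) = -2279394/ 49 - 42211 * sqrt(30)/ 2352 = -46616.54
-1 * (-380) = 380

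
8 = 8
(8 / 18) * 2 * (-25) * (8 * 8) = -12800 / 9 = -1422.22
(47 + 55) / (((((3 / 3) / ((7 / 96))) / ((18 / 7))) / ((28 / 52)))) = 1071 / 104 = 10.30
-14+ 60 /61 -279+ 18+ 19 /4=-65701 /244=-269.27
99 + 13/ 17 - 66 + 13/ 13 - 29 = 98/ 17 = 5.76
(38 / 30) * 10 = 38 / 3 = 12.67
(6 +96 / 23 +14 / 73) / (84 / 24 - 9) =-34808 / 18469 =-1.88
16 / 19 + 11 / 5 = 289 / 95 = 3.04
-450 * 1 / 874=-0.51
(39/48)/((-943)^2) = 13/14227984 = 0.00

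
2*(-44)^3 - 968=-171336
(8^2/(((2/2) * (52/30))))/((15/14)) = 448/13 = 34.46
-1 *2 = -2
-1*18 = -18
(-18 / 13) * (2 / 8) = -9 / 26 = -0.35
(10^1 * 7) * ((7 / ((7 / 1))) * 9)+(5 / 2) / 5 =1261 / 2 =630.50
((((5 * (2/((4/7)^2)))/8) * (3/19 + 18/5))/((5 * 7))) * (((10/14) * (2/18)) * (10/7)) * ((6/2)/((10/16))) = 17/76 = 0.22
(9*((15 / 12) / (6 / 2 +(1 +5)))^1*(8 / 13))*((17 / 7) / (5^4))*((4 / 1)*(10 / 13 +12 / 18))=1088 / 63375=0.02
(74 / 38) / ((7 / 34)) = 1258 / 133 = 9.46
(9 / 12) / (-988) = -3 / 3952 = -0.00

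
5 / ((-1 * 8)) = -5 / 8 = -0.62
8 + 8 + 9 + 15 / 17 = 440 / 17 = 25.88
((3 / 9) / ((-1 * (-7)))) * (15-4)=11 / 21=0.52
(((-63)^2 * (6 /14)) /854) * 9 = 2187 /122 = 17.93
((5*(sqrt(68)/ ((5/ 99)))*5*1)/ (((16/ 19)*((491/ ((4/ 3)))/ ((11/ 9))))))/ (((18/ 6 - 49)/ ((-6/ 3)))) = 11495*sqrt(17)/ 67758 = 0.70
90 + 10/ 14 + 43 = 936/ 7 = 133.71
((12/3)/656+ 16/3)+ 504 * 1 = 250595/492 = 509.34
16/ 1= 16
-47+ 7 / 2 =-87 / 2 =-43.50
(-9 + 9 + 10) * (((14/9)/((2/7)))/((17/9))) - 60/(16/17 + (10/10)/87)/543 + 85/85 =128796843/4335493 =29.71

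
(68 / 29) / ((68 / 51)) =51 / 29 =1.76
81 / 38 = 2.13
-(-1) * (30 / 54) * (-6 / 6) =-5 / 9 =-0.56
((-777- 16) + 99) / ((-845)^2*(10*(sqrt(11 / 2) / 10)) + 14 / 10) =48580 / 140203717671777- 12388333750*sqrt(22) / 140203717671777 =-0.00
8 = 8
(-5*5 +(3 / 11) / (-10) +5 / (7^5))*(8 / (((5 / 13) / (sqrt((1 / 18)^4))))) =-601498573 / 374375925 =-1.61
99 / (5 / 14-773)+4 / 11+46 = 5501424 / 118987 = 46.24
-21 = -21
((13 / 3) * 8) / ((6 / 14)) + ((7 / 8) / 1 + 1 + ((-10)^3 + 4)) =-65753 / 72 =-913.24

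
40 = 40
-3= -3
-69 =-69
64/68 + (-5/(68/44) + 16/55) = -1873/935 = -2.00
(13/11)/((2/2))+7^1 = 90/11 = 8.18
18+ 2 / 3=56 / 3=18.67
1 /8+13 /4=27 /8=3.38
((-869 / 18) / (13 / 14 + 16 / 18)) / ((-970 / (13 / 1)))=79079 / 222130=0.36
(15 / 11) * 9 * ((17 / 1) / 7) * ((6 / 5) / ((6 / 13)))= 77.49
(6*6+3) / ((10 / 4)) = 15.60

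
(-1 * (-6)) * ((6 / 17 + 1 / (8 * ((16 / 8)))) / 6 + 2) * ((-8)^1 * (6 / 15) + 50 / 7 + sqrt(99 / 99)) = 584221 / 9520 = 61.37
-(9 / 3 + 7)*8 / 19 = -80 / 19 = -4.21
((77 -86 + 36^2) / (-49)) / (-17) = 1287 / 833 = 1.55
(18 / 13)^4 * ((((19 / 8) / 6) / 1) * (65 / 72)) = 23085 / 17576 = 1.31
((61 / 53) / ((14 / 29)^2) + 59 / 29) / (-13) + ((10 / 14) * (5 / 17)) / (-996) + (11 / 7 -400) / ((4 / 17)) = -28080094487911 / 16577596308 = -1693.86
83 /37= 2.24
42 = 42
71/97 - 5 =-414/97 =-4.27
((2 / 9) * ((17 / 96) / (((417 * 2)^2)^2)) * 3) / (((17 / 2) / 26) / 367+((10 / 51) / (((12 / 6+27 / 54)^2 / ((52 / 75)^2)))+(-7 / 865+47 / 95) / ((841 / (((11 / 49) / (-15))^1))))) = 583645391831490625 / 38181125980445977380260083392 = 0.00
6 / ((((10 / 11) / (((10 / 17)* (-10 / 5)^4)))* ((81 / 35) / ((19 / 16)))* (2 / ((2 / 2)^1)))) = 7315 / 459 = 15.94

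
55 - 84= -29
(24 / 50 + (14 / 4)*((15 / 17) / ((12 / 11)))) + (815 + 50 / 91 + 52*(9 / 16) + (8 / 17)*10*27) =301717337 / 309400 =975.17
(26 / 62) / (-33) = -0.01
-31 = -31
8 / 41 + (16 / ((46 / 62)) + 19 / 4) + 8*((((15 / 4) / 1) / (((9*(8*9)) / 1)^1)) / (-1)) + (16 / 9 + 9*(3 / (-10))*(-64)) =25593629 / 127305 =201.04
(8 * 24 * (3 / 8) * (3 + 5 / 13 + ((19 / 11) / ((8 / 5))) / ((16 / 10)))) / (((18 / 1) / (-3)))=-48.71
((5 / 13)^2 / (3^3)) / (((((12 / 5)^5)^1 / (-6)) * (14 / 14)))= -78125 / 189236736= -0.00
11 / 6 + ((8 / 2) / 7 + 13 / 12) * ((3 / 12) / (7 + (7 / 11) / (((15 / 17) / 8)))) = 1320847 / 707952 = 1.87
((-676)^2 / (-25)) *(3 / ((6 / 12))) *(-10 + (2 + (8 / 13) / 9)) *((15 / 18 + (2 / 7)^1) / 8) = 191648704 / 1575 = 121681.72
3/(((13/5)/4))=60/13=4.62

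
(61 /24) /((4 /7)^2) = 2989 /384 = 7.78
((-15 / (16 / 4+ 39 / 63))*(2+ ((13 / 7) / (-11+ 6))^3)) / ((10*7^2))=-751977 / 58224250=-0.01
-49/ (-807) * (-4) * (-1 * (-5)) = -980/ 807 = -1.21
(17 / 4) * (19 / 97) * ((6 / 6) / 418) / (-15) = -17 / 128040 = -0.00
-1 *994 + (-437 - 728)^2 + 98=1356329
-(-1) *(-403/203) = -403/203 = -1.99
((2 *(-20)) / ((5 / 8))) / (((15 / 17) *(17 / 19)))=-1216 / 15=-81.07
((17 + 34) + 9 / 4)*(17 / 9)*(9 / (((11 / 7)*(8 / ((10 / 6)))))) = 42245 / 352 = 120.01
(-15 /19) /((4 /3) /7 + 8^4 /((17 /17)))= -63 /326876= -0.00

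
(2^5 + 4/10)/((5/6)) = 972/25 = 38.88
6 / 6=1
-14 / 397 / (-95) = 14 / 37715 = 0.00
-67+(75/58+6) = -3463/58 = -59.71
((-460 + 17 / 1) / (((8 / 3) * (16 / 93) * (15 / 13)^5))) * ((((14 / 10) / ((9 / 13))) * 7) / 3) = -3248041831853 / 1458000000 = -2227.74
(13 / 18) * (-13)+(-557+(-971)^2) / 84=201749 / 18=11208.28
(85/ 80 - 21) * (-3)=59.81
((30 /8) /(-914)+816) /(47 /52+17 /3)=116347959 /936850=124.19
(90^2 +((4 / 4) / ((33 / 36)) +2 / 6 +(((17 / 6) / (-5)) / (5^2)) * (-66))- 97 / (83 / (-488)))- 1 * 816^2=-225002949682 / 342375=-657182.77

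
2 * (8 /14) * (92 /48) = 46 /21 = 2.19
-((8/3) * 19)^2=-23104/9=-2567.11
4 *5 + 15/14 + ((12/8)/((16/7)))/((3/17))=5553/224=24.79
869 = 869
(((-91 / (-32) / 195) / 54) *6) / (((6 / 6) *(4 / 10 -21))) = -7 / 88992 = -0.00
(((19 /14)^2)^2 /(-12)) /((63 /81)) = -390963 /1075648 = -0.36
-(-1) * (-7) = -7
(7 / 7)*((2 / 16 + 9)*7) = 511 / 8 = 63.88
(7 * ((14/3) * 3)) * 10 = 980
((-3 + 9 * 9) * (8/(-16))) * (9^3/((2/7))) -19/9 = -1791191/18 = -99510.61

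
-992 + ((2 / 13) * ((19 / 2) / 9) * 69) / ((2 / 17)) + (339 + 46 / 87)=-1260449 / 2262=-557.23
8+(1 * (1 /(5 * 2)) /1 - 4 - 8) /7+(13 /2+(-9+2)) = 29 /5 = 5.80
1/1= 1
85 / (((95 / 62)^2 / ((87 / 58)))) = 98022 / 1805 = 54.31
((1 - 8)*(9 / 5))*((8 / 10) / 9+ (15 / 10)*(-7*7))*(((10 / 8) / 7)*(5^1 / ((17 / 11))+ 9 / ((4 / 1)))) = 2464411 / 2720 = 906.03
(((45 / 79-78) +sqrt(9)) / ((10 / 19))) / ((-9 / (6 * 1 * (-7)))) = -52136 / 79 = -659.95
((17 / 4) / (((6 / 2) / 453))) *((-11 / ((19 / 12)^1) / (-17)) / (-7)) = -4983 / 133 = -37.47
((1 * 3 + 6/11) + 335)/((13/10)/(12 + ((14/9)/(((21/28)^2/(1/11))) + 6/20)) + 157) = 104116523/48315751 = 2.15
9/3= 3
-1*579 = -579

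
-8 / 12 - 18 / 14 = -41 / 21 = -1.95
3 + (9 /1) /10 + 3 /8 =171 /40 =4.28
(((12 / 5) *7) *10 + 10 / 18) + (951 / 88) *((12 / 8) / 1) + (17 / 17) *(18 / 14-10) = 1952059 / 11088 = 176.05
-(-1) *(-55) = -55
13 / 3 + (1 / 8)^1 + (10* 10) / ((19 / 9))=23633 / 456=51.83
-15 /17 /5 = -3 /17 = -0.18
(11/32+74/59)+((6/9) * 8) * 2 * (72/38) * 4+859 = 33771339/35872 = 941.44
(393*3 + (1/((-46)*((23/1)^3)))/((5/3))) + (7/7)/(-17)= 56085733169/47572970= 1178.94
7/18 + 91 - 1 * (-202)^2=-732827/18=-40712.61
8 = 8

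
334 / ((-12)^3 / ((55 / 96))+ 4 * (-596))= -9185 / 148504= -0.06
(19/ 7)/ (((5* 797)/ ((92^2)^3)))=11520745025536/ 27895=413003944.27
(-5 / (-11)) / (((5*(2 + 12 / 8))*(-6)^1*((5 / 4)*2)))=-2 / 1155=-0.00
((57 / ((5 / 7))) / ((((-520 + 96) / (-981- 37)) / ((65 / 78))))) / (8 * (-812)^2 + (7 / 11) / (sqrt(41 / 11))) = 410829805232 / 13572517878284235- 9671 * sqrt(451) / 108580143026273880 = 0.00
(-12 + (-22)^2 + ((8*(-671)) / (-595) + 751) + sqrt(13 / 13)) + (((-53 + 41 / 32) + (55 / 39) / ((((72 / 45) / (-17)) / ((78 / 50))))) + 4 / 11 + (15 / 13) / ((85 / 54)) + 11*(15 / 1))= 3604948713 / 2722720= 1324.02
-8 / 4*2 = -4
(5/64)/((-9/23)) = -115/576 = -0.20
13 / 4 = 3.25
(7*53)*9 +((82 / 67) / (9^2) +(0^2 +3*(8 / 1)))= 18251083 / 5427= 3363.02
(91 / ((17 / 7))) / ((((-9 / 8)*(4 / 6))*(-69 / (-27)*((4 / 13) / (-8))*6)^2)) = -1291836 / 8993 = -143.65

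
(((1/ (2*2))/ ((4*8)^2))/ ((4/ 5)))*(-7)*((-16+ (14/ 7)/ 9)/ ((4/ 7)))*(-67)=-1165465/ 294912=-3.95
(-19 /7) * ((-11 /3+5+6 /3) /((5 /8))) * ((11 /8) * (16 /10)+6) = -12464 /105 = -118.70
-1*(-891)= 891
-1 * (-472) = 472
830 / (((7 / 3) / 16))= 5691.43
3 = 3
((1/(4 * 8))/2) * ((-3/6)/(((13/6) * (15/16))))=-1/260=-0.00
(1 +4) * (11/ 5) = 11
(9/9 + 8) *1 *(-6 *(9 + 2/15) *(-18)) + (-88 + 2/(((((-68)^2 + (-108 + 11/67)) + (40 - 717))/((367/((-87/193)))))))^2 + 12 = 10459406590255813133/625995906457680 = 16708.43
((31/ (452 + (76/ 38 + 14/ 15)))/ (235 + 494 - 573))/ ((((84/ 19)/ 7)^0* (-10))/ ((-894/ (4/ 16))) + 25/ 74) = 512709/ 399824984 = 0.00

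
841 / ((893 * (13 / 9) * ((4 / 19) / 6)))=22707 / 1222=18.58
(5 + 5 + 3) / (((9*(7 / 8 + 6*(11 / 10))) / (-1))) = -40 / 207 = -0.19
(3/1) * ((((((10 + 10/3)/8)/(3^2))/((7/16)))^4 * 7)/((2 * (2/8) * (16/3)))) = 5120000/20253807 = 0.25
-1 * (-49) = 49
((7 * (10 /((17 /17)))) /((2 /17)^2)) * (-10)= -50575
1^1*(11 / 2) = 11 / 2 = 5.50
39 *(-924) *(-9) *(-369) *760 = -90953422560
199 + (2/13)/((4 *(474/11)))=199.00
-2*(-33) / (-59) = -66 / 59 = -1.12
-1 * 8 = -8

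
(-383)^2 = 146689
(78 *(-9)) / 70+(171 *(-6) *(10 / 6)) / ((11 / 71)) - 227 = -4340606 / 385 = -11274.30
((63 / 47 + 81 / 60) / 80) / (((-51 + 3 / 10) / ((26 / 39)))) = -281 / 635440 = -0.00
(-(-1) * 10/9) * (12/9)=40/27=1.48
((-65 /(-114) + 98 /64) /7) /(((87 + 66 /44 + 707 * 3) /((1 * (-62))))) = -118823 /14105448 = -0.01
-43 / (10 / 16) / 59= -344 / 295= -1.17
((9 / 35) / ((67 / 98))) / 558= 7 / 10385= 0.00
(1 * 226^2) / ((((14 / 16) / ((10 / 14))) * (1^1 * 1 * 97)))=2043040 / 4753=429.84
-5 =-5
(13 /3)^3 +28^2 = 23365 /27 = 865.37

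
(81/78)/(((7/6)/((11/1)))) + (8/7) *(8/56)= 6341/637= 9.95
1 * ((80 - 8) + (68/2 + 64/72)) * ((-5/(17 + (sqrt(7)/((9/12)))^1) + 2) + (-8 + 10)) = 19240 * sqrt(7)/7467 + 8841742/22401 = 401.52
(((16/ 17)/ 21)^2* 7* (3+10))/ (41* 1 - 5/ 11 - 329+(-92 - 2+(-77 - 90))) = -9152/ 27510777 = -0.00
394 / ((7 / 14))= 788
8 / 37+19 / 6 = 3.38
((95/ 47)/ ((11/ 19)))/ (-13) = -1805/ 6721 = -0.27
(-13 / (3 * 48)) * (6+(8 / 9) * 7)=-715 / 648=-1.10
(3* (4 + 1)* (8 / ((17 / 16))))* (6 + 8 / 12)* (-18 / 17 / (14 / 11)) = -626.40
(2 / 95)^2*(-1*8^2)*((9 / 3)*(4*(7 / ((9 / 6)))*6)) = -86016 / 9025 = -9.53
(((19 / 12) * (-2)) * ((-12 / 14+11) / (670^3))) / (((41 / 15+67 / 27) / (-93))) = 1129113 / 592864025600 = 0.00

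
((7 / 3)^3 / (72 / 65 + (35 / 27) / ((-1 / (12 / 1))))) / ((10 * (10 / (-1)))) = 4459 / 507120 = 0.01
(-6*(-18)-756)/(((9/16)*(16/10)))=-720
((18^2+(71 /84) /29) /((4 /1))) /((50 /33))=1736537 /32480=53.46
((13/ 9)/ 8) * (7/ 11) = 91/ 792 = 0.11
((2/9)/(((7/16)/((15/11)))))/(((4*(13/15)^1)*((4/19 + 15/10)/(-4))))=-6080/13013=-0.47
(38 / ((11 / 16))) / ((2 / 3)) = 912 / 11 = 82.91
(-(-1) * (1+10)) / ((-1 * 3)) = -11 / 3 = -3.67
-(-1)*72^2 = 5184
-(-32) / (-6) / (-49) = 16 / 147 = 0.11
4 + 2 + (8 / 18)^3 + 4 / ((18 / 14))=6706 / 729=9.20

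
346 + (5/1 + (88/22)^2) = 367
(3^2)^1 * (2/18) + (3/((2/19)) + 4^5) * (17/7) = 2557.07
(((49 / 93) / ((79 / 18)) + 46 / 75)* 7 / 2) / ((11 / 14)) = 6600496 / 2020425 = 3.27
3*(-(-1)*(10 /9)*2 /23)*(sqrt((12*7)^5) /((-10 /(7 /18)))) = -728.96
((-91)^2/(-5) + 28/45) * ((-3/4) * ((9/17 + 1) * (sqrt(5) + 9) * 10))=968513 * sqrt(5)/51 + 2905539/17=213378.00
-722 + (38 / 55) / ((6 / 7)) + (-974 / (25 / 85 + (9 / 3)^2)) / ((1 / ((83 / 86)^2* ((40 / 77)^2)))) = -9711108000193 / 12990824385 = -747.54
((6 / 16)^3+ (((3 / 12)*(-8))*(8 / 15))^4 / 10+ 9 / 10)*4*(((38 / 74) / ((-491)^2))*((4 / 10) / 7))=2664780229 / 5057638299000000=0.00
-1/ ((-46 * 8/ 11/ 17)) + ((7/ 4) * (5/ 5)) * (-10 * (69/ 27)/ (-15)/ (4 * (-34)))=0.49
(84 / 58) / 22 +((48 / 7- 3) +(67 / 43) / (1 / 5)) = 1124735 / 96019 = 11.71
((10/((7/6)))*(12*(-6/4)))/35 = -216/49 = -4.41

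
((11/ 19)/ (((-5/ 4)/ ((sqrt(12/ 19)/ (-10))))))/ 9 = 44 * sqrt(57)/ 81225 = 0.00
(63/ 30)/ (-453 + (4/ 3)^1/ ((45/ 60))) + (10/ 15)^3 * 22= 7142257/ 1096470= 6.51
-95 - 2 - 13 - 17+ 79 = -48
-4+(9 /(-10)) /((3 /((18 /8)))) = -187 /40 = -4.68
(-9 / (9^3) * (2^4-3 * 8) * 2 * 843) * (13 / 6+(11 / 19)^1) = 703624 / 1539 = 457.20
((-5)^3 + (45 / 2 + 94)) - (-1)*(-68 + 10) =-66.50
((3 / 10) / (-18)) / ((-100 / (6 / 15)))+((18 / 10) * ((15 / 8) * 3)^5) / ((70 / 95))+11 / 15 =3944498952323 / 286720000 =13757.32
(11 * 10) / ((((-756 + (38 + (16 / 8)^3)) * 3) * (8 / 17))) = -187 / 1704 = -0.11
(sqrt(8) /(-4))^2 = 1 /2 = 0.50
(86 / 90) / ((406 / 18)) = 43 / 1015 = 0.04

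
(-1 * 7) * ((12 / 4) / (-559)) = 21 / 559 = 0.04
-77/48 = -1.60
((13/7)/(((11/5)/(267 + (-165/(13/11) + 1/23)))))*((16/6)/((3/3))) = 217720/759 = 286.85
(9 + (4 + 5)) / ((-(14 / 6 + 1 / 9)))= -81 / 11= -7.36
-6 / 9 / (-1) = 2 / 3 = 0.67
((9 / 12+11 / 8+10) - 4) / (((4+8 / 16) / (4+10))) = 455 / 18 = 25.28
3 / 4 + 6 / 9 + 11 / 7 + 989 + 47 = 87275 / 84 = 1038.99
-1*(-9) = 9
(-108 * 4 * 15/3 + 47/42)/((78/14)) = -90673/234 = -387.49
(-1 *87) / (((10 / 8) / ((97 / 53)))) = -33756 / 265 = -127.38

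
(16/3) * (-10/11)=-160/33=-4.85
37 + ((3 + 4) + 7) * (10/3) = 251/3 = 83.67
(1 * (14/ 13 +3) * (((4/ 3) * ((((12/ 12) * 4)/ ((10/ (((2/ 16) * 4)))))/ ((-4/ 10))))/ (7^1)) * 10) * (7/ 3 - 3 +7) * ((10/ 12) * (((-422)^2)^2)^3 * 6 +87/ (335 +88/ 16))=-729129616659673852161514640239112950520/ 185913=-3921886133081999925564725000000000.00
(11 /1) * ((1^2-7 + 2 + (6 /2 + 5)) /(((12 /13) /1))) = 143 /3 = 47.67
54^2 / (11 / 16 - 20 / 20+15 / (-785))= -7324992 / 833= -8793.51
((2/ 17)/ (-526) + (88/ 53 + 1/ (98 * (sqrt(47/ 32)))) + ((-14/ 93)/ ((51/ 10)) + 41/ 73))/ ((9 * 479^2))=2 * sqrt(94)/ 4755623607 + 10580439142/ 9966005881376949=0.00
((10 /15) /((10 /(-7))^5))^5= -1341068619663964900807 /75937500000000000000000000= -0.00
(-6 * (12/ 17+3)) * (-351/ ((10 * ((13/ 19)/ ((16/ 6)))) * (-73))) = -258552/ 6205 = -41.67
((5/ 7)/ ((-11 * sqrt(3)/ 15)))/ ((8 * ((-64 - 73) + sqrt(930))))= 0.00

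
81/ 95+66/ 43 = 9753/ 4085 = 2.39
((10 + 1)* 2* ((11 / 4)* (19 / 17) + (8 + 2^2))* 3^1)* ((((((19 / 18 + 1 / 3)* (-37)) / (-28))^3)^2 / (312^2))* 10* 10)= 176565950082244873046875 / 4520537514904091885568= 39.06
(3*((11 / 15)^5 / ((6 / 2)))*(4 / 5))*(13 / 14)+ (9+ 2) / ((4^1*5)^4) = 1072423231 / 6804000000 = 0.16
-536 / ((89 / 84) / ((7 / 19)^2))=-68.67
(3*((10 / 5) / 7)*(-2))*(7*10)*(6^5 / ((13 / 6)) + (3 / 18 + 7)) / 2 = -2804950 / 13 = -215765.38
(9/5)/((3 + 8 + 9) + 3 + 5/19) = 171/2210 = 0.08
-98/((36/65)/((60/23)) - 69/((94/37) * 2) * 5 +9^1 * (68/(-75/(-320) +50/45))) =-37124360/146666817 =-0.25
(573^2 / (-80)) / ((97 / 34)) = -5581593 / 3880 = -1438.55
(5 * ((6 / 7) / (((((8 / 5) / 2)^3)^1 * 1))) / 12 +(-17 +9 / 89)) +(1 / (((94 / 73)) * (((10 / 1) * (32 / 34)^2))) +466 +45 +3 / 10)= 74237702047 / 149918720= 495.19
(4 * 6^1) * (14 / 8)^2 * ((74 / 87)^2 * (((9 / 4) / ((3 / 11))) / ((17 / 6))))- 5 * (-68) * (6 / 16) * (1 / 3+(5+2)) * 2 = 28949063 / 14297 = 2024.83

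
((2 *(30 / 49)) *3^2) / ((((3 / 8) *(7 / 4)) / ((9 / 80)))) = 648 / 343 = 1.89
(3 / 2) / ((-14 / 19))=-57 / 28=-2.04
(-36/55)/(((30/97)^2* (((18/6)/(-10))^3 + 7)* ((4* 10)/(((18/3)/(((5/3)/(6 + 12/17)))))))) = -1016172/1715725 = -0.59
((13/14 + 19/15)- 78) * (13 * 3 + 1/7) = -2180903/735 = -2967.21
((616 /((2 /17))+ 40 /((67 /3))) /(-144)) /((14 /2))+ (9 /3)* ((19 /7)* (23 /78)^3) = -123336737 /24729432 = -4.99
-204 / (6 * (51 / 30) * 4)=-5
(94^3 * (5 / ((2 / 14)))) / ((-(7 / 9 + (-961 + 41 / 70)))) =18314377200 / 604571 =30293.18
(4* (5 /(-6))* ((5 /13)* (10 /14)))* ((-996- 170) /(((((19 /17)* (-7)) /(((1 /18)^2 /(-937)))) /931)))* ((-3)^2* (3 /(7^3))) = 1238875 /37602747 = 0.03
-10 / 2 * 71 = -355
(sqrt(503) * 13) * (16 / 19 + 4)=1196 * sqrt(503) / 19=1411.76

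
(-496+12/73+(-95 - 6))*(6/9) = -397.89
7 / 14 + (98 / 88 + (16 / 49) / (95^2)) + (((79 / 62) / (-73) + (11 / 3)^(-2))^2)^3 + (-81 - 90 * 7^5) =-18046721318368867255513981187998323967306566639 / 11930065008840174928610577856633977793600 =-1512709.39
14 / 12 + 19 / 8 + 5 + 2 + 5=373 / 24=15.54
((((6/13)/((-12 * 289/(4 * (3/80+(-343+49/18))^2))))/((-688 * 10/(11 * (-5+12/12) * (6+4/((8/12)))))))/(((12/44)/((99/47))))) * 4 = -79875666840299/546688584000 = -146.11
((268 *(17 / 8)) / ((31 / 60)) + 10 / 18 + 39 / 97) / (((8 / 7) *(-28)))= -14928163 / 433008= -34.48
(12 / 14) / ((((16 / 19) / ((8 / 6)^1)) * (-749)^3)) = -19 / 5882656486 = -0.00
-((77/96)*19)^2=-2140369/9216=-232.24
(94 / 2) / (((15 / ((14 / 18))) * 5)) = 329 / 675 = 0.49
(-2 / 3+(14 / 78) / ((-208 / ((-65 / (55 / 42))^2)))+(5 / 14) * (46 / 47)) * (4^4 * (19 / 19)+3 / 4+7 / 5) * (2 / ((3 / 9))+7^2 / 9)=-41377261249 / 5732496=-7218.02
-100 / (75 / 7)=-28 / 3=-9.33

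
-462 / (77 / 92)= -552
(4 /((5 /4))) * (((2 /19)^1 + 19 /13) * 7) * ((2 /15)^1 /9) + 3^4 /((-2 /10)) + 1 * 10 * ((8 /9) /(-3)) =-67930937 /166725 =-407.44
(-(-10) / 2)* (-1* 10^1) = -50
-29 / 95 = -0.31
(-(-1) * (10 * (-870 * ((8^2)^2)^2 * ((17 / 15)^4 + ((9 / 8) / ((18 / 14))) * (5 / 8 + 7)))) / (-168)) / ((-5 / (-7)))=102485767094272 / 10125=10122051071.04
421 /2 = 210.50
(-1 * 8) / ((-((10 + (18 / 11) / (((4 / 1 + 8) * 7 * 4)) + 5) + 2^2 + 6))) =4928 / 15403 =0.32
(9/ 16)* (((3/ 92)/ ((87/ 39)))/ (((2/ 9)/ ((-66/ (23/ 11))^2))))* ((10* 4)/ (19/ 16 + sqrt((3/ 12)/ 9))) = 384238404/ 352843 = 1088.98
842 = 842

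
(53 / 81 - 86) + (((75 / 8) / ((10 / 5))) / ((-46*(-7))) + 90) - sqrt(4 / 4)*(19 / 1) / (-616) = 21573757 / 4590432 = 4.70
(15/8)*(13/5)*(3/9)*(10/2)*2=65/4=16.25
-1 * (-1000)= 1000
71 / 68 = 1.04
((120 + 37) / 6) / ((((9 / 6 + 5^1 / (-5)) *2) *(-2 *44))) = -157 / 528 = -0.30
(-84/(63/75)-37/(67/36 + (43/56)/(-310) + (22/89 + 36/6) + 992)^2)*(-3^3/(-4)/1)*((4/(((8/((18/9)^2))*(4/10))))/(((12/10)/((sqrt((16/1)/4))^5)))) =-90000.03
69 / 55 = 1.25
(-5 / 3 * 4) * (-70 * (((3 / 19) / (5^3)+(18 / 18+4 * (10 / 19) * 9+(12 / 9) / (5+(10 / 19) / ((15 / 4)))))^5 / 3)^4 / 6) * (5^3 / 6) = 585299314212821057432853605701760476534704471219331234101103639733140816942210185785124750735400120764858589897337095488228698820859524022272 / 226868742916321735576171664423655478117845775129800943636732286366500924046640808029451363836415112018585205078125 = 2579902840245836992567683000.00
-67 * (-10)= 670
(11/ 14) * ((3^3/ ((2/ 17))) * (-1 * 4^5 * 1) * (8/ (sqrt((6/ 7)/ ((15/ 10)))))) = -5170176 * sqrt(7)/ 7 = -1954142.85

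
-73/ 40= -1.82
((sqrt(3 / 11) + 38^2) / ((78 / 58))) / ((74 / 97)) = 2813*sqrt(33) / 31746 + 2030986 / 1443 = 1407.98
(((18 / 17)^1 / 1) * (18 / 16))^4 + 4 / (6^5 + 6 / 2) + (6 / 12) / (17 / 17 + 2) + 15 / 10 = 204051836001 / 55441907968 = 3.68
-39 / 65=-3 / 5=-0.60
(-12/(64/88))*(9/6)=-99/4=-24.75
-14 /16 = -7 /8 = -0.88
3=3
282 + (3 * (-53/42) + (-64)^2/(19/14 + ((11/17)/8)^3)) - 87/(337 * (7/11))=53087265144375/16112744426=3294.74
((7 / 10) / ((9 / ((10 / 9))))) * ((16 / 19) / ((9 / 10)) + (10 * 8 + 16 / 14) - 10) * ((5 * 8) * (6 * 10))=14949.62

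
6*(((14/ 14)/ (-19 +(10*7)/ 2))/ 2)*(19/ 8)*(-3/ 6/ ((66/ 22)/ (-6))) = 57/ 128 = 0.45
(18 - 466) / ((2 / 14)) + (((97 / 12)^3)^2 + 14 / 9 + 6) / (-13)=-954727161409 / 38817792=-24595.09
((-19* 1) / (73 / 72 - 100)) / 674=684 / 2401799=0.00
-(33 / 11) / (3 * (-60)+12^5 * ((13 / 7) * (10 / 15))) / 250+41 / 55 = 1472777323 / 1975677000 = 0.75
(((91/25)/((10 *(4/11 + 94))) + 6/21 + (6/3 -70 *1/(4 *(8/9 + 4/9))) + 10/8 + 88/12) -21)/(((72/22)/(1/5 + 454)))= -234474055849/72660000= -3227.00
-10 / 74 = -5 / 37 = -0.14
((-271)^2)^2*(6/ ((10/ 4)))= 64722965772/ 5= 12944593154.40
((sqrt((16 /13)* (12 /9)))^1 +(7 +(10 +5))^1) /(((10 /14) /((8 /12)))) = 112* sqrt(39) /585 +308 /15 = 21.73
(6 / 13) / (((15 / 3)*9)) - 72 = -14038 / 195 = -71.99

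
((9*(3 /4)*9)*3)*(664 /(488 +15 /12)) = 484056 /1957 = 247.35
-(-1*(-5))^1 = -5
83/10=8.30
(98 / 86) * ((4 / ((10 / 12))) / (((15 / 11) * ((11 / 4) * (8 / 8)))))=1568 / 1075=1.46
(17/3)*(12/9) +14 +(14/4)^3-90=-1841/72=-25.57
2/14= 0.14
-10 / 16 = -5 / 8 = -0.62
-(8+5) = -13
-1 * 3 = -3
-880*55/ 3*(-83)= 4017200/ 3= 1339066.67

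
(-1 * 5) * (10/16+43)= -218.12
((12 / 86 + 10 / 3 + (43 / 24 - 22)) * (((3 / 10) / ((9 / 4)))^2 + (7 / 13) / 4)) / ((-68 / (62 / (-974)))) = -106068887 / 44428425600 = -0.00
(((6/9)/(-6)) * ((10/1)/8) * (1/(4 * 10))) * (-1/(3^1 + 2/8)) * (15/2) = 5/624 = 0.01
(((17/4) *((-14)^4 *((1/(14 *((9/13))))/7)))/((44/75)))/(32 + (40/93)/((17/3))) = 142672075/1115664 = 127.88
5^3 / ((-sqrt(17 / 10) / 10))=-1250*sqrt(170) / 17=-958.71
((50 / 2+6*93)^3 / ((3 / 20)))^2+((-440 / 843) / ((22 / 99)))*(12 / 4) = 4413444196904286257780 / 2529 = 1745134122935660837.40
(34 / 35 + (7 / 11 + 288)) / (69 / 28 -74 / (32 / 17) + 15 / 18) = -5351952 / 665555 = -8.04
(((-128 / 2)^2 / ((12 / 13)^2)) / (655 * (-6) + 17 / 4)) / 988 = -3328 / 2685213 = -0.00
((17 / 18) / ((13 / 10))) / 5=17 / 117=0.15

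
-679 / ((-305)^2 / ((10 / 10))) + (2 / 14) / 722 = -3338641 / 470148350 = -0.01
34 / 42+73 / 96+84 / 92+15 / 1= 270217 / 15456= 17.48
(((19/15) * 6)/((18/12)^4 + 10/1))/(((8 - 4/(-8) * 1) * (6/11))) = 6688/61455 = 0.11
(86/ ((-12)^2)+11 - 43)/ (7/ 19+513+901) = -6137/ 276408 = -0.02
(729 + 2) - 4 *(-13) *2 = 835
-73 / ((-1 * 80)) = 73 / 80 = 0.91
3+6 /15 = 17 /5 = 3.40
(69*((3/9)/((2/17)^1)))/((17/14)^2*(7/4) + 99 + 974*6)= 21896/665905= 0.03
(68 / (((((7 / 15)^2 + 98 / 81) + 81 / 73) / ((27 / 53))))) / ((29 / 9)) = 610665075 / 144119879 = 4.24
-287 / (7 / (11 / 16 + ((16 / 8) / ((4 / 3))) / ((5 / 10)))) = -2419 / 16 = -151.19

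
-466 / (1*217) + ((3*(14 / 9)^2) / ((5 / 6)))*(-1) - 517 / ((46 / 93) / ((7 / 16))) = -3364617779 / 7187040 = -468.15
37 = 37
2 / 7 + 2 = 16 / 7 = 2.29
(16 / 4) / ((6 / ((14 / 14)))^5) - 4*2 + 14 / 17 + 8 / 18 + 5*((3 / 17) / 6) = -217603 / 33048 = -6.58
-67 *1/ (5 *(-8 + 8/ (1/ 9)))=-67/ 320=-0.21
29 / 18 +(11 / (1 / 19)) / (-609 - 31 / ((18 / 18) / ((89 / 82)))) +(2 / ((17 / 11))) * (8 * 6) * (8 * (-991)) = -7941176023135 / 16125282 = -492467.42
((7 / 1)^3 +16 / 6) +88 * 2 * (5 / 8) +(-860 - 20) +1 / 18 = -7637 / 18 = -424.28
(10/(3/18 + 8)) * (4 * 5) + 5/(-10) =2351/98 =23.99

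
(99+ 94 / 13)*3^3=2868.23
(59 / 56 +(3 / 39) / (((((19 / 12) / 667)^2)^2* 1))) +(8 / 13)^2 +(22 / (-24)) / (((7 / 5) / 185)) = 2422537688.45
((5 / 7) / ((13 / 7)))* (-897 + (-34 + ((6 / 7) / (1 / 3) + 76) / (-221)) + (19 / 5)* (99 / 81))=-64512992 / 180999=-356.43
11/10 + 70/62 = 691/310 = 2.23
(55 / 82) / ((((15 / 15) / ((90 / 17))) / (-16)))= -39600 / 697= -56.81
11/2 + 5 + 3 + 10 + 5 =57/2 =28.50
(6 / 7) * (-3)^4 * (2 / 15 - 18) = -43416 / 35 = -1240.46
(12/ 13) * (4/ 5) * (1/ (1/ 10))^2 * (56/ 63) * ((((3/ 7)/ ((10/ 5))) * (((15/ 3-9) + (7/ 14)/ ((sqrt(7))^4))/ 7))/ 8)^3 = -2689941195/ 11515950951232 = -0.00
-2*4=-8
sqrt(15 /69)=sqrt(115) /23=0.47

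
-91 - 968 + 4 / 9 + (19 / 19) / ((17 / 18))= -161797 / 153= -1057.50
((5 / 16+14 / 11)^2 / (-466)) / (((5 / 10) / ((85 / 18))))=-735165 / 14434816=-0.05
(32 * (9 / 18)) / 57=16 / 57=0.28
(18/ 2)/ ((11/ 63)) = 567/ 11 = 51.55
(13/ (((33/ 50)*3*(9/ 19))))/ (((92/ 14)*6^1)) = 43225/ 122958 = 0.35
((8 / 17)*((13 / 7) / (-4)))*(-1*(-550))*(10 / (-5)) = 28600 / 119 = 240.34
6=6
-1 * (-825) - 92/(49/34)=37297/49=761.16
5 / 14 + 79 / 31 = 1261 / 434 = 2.91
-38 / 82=-19 / 41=-0.46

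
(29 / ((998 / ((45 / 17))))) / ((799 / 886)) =578115 / 6777917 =0.09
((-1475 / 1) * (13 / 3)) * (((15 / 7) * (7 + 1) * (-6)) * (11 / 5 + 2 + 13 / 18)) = 67956200 / 21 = 3236009.52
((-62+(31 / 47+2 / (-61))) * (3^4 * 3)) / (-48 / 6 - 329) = 42757551 / 966179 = 44.25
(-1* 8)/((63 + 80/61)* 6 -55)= -488/20183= -0.02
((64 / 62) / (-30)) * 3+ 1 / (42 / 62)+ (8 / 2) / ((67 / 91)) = 1484243 / 218085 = 6.81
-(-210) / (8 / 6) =315 / 2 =157.50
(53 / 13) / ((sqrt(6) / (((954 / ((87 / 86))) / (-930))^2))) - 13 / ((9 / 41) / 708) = -125788 / 3 +550547146 * sqrt(6) / 787995975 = -41927.62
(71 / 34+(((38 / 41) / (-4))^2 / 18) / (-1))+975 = 977.09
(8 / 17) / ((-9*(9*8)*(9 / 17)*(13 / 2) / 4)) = -8 / 9477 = -0.00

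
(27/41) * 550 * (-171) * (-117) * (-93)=-27630667350/41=-673918715.85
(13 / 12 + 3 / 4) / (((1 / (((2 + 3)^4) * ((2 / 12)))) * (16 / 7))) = 83.55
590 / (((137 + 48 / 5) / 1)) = 2950 / 733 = 4.02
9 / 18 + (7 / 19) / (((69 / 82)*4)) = 799 / 1311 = 0.61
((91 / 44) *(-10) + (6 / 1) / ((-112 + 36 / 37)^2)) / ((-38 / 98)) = 94058518547 / 1763506888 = 53.34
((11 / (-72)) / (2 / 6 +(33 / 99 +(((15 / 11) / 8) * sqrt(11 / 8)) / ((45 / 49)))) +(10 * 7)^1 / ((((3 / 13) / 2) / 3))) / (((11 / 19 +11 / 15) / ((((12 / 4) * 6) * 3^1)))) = 83790 * sqrt(22) / 114053 +93945631860 / 1254583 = 74885.40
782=782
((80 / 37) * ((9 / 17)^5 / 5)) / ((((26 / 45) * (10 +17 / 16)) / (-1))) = -113374080 / 40294121803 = -0.00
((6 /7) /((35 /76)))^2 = 207936 /60025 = 3.46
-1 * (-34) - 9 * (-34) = 340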